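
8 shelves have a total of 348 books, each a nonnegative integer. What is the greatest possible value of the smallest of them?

43

The 8 values sum to 348, so their minimum is at most ⌊348/8⌋ = 43.
Equality holds with 4 values of 43 and 4 values of 44.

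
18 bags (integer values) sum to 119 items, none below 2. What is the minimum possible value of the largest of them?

The average is 119/18 > 6, so not all 18 can be 6 or less; the largest is ≥ 7.
Taking 7 copies of 6 and 11 copies of 7 gives exactly 119, so 7 is attained.

7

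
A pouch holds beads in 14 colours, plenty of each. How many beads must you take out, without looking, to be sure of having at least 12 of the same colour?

155

You could draw 11 of every colour without reaching 12 of any — 154 in all.
One more forces 12 of some colour, so 154 + 1 = 155.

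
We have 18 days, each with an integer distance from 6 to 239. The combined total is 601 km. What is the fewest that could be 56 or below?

Let j be the number exceeding 56. Then the total is ≥ 57·j + 6·(18 − j) = 108 + 51j.
So 51j ≤ 493 and j ≤ 9; hence at least 18 − 9 = 9 are ≤ 56.
Exactly 9 works: 9 values at 6 and 9 at 57 total 567; raise one of the low values by 34 (still ≤ 56) to hit 601.

9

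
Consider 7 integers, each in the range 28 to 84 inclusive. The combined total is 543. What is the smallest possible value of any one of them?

To make one integer as small as possible, make the other 6 as large as possible.
The other 6 contribute at most 6 × 84 = 504, leaving at least 543 − 504 = 39.
Since 39 ≥ 28, this is achievable: one at 39 and 6 at 84.

39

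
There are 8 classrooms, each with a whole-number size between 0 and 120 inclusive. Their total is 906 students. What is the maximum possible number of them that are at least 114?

7

With k values at 114 or above and the rest at least 0, the sum is at least 0 + 114k.
Since the sum is 906, we need 114k ≤ 906, i.e. k ≤ 7.
k = 7 is achieved by 7 values at 114 and 1 at 0, total 798; add 108 to one value (staying below 114) to reach 906.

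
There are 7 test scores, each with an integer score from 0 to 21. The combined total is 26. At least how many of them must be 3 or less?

Let j be the number exceeding 3. Then the total is ≥ 4·j + 0·(7 − j) = 0 + 4j.
So 4j ≤ 26 and j ≤ 6; hence at least 7 − 6 = 1 are ≤ 3.
Exactly 1 works: 1 value at 0 and 6 at 4 total 24; raise one of the low values by 2 (still ≤ 3) to hit 26.

1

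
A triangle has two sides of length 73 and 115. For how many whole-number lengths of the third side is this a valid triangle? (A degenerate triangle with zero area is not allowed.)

The triangle inequality gives |73 − 115| < c < 73 + 115, i.e. 42 < c < 188.
So c can be any integer from 43 to 187: 145 values.

145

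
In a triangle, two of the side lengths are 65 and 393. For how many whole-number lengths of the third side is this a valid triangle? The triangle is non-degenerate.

The triangle inequality gives |65 − 393| < c < 65 + 393, i.e. 328 < c < 458.
So c can be any integer from 329 to 457: 129 values.

129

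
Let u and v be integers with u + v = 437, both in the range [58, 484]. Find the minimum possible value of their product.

Since u + v is fixed, pushing one of them to its bound minimizes the product.
At the endpoint u = 58, v = 437 − 58 = 379, so uv = 58 × 379 = 21982.

21982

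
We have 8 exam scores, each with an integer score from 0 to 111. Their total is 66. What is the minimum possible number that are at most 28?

6

Each value above 28 is at least 29, contributing at least 29 − 0 = 29 above the floor 0.
The sum exceeds the floor total 0 by 66, so at most ⌊66/29⌋ = 2 exceed 28, and at least 6 are ≤ 28.
Exactly 6 works: 6 values at 0 and 2 at 29 total 58; raise one of the low values by 8 (still ≤ 28) to hit 66.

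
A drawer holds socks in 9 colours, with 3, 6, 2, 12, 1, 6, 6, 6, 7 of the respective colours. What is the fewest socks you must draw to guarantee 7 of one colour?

43

In the worst case you take as many as possible of each colour without reaching 7: 3 + 6 + 2 + 6 + 1 + 6 + 6 + 6 + 6 = 42.
The next one must give 7 of some colour, so 42 + 1 = 43.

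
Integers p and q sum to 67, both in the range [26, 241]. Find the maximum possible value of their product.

With p + q fixed, pq peaks when the two are closest together.
Taking p = 33 and q = 34 (both in [26, 241]) gives pq = 1122.

1122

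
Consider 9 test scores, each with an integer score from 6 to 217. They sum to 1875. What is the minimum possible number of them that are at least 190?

Suppose at most 9 − j of them reach 190; then j values are ≤ 189 and the rest ≤ 217.
The total is then ≤ 189·j + 217·(9 − j) = 1953 − 28j. For this to be ≥ 1875 we need j ≤ 2, so at least 9 − 2 = 7 must reach 190.
Exactly 7 works: 7 values at 217 and 2 at 189 total 1897; lower one of the high values by 22 (still ≥ 190) to hit 1875.

7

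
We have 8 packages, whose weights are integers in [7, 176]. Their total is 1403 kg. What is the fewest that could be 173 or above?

7

If only k of them are at least 173, the other 8 − k are at most 172, so the total is at most k·176 + (8 − k)·172.
This must reach 1403, so k·176 + (8 − k)·172 ≥ 1403, giving k ≥ 7.
Exactly 7 works: 7 values at 176 and 1 at 172 total 1404; lower one of the high values by 1 (still ≥ 173) to hit 1403.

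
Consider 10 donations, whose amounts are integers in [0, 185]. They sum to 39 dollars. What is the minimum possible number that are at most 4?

3

If only k of them are at most 4, the other 10 − k are at least 5, so the total is at least (10 − k)·5 + k·0.
This is ≤ 39, so (10 − k)·5 + 0k ≤ 39, which gives k ≥ 3.
Exactly 3 works: 3 values at 0 and 7 at 5 total 35; raise one of the low values by 4 (still ≤ 4) to hit 39.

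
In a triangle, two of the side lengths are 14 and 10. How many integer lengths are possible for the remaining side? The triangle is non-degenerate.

The triangle inequality gives |14 − 10| < c < 14 + 10, i.e. 4 < c < 24.
So c can be any integer from 5 to 23: 19 values.

19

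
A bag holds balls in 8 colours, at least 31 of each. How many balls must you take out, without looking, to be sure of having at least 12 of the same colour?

In the worst case you draw 11 of each of the 8 colours: 8 × 11 = 88.
One more forces 12 of some colour, so 88 + 1 = 89.

89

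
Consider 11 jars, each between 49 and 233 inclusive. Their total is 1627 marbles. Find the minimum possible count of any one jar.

49

To make one jar as small as possible, make the other 10 as large as possible.
The other 10 can take up 10 × 233 = 2330 ≥ 1627 − 49, so one jar can sit at its floor of 49.
Achievable: one at 49 and the other 10 totalling 1578, which fits since 10 × 49 ≤ 1578 ≤ 10 × 233.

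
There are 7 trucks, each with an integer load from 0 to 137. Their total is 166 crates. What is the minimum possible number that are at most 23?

1

If only k of them are at most 23, the other 7 − k are at least 24, so the total is at least (7 − k)·24 + k·0.
This is ≤ 166, so (7 − k)·24 + 0k ≤ 166, which gives k ≥ 1.
Exactly 1 works: 1 value at 0 and 6 at 24 total 144; raise one of the low values by 22 (still ≤ 23) to hit 166.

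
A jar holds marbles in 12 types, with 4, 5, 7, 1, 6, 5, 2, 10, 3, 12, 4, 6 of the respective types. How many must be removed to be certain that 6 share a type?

In the worst case you take as many as possible of each type without reaching 6: 4 + 5 + 5 + 1 + 5 + 5 + 2 + 5 + 3 + 5 + 4 + 5 = 49.
The next one must give 6 of some type, so 49 + 1 = 50.

50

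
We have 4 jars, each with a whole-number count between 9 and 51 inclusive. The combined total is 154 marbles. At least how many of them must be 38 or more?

Each value short of 38 is at most 37, costing at least 51 − 37 = 14 against the maximum total of 204.
We can afford to lose at most 204 − 154 = 50, so at most ⌊50/14⌋ = 3 fall short, and at least 1 are ≥ 38.
Exactly 1 works: 1 value at 51 and 3 at 37 total 162; lower one of the high values by 8 (still ≥ 38) to hit 154.

1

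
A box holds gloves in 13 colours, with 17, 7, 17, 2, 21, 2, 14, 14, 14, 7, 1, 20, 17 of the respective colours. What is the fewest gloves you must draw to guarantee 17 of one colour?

In the worst case you take as many as possible of each colour without reaching 17: 16 + 7 + 16 + 2 + 16 + 2 + 14 + 14 + 14 + 7 + 1 + 16 + 16 = 141.
The next one must give 17 of some colour, so 141 + 1 = 142.

142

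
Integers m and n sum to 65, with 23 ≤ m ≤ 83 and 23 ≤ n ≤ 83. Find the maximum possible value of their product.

For a fixed sum, the product mn is largest when m and n are as close as possible.
Taking m = 32 and n = 33 (both in [23, 83]) gives mn = 1056.

1056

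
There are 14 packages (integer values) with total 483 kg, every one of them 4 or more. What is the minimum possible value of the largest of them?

35

The 14 values sum to 483, so their maximum is at least ⌈483/14⌉ = 35.
Equality holds with 7 values of 35 and 7 values of 34.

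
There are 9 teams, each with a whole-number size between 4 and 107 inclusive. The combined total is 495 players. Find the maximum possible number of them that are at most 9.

4

Each value at 9 or below falls at least 107 − 9 = 98 short of the ceiling 107.
The ceiling total is 9 × 107 = 963, and we need 495, so at most ⌊(963 − 495)/98⌋ = 4 can be that low.
k = 4 is achieved by 4 values at 9 and 5 at 107, total 571; lower one of the 107's by 76 (still > 9) to reach 495.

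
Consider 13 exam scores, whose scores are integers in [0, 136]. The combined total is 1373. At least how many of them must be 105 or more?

Each value short of 105 is at most 104, costing at least 136 − 104 = 32 against the maximum total of 1768.
We can afford to lose at most 1768 − 1373 = 395, so at most ⌊395/32⌋ = 12 fall short, and at least 1 are ≥ 105.
Exactly 1 works: 1 value at 136 and 12 at 104 total 1384; lower one of the high values by 11 (still ≥ 105) to hit 1373.

1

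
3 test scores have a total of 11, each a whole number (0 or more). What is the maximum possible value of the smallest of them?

The average is 11/3 < 4, so some value is ≤ 3.
Taking 1 copy of 3 and 2 copies of 4 gives exactly 11, so 3 is attained.

3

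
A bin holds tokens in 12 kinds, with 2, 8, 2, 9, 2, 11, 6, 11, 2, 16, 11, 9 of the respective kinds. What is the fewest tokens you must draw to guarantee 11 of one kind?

In the worst case you take as many as possible of each kind without reaching 11: 2 + 8 + 2 + 9 + 2 + 10 + 6 + 10 + 2 + 10 + 10 + 9 = 80.
The next one must give 11 of some kind, so 80 + 1 = 81.

81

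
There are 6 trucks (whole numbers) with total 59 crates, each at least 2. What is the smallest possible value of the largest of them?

The 6 values sum to 59, so their maximum is at least ⌈59/6⌉ = 10.
Taking 1 copy of 9 and 5 copies of 10 gives exactly 59, so 10 is attained.

10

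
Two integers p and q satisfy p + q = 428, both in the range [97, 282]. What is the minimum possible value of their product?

41172

For a fixed sum, pq is smallest when p and q are as far apart as possible.
At the endpoint p = 146, q = 428 − 146 = 282, so pq = 146 × 282 = 41172.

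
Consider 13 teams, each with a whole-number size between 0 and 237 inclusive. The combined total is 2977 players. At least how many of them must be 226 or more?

5

Suppose at most 13 − j of them reach 226; then j values are ≤ 225 and the rest ≤ 237.
The total is then ≤ 225·j + 237·(13 − j) = 3081 − 12j. For this to be ≥ 2977 we need j ≤ 8, so at least 13 − 8 = 5 must reach 226.
Exactly 5 works: 5 values at 237 and 8 at 225 total 2985; lower one of the high values by 8 (still ≥ 226) to hit 2977.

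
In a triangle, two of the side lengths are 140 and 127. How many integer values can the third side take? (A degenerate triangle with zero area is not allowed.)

The triangle inequality gives |140 − 127| < c < 140 + 127, i.e. 13 < c < 267.
So c can be any integer from 14 to 266: 253 values.

253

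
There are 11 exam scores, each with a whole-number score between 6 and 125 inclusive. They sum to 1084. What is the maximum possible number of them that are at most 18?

Suppose k of them are at most 18. Those contribute at most 18 each and the rest at most 125 each.
So the total is at most 18k + 125(11 − k) = 1375 − 107k. This must still be ≥ 1084, so k ≤ 2.
k = 2 is achieved by 2 values at 18 and 9 at 125, total 1161; lower one of the 125's by 77 (still > 18) to reach 1084.

2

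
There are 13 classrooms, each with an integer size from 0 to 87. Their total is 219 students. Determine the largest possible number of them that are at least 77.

2

Suppose k of them are at least 77. Those contribute at least 77 each and the other 13 − k at least 0 each.
So the total is at least 77k + 0(13 − k) = 0 + 77k. This must be ≤ 219, giving k ≤ 2.
k = 2 is achieved by 2 values at 77 and 11 at 0, total 154; add 65 to one value (staying below 77) to reach 219.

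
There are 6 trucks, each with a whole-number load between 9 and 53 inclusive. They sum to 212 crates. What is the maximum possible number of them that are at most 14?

2

Each value at 14 or below falls at least 53 − 14 = 39 short of the ceiling 53.
The ceiling total is 6 × 53 = 318, and we need 212, so at most ⌊(318 − 212)/39⌋ = 2 can be that low.
k = 2 is achieved by 2 values at 14 and 4 at 53, total 240; lower one of the 53's by 28 (still > 14) to reach 212.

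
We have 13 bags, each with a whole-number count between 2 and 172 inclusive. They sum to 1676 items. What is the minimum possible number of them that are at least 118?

3

Suppose at most 13 − j of them reach 118; then j values are ≤ 117 and the rest ≤ 172.
The total is then ≤ 117·j + 172·(13 − j) = 2236 − 55j. For this to be ≥ 1676 we need j ≤ 10, so at least 13 − 10 = 3 must reach 118.
Exactly 3 works: 3 values at 172 and 10 at 117 total 1686; lower one of the high values by 10 (still ≥ 118) to hit 1676.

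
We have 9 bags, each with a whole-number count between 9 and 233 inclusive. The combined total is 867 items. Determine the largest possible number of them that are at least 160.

5

With k values at 160 or above and the rest at least 9, the sum is at least 81 + 151k.
Since the sum is 867, we need 151k ≤ 786, i.e. k ≤ 5.
k = 5 is achieved by 5 values at 160 and 4 at 9, total 836; add 31 to one value (staying below 160) to reach 867.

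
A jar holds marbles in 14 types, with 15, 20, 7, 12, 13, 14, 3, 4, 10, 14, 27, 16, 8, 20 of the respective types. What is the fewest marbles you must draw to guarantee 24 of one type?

In the worst case you take as many as possible of each type without reaching 24: 15 + 20 + 7 + 12 + 13 + 14 + 3 + 4 + 10 + 14 + 23 + 16 + 8 + 20 = 179.
The next one must give 24 of some type, so 179 + 1 = 180.

180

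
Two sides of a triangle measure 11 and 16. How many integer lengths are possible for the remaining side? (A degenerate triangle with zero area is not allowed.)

The triangle inequality gives |11 − 16| < c < 11 + 16, i.e. 5 < c < 27.
So c can be any integer from 6 to 26: 21 values.

21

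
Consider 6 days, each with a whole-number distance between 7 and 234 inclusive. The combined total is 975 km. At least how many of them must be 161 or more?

1

Each value short of 161 is at most 160, costing at least 234 − 160 = 74 against the maximum total of 1404.
We can afford to lose at most 1404 − 975 = 429, so at most ⌊429/74⌋ = 5 fall short, and at least 1 are ≥ 161.
Exactly 1 works: 1 value at 234 and 5 at 160 total 1034; lower one of the high values by 59 (still ≥ 161) to hit 975.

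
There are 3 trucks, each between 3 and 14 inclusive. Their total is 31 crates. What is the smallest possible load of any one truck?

3

To make one truck as small as possible, make the other 2 as large as possible.
The other 2 contribute at most 2 × 14 = 28, leaving at least 31 − 28 = 3.
Since 3 ≥ 3, this is achievable: one at 3 and 2 at 14.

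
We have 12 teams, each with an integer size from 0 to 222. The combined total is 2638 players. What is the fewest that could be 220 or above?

Suppose at most 12 − j of them reach 220; then j values are ≤ 219 and the rest ≤ 222.
The total is then ≤ 219·j + 222·(12 − j) = 2664 − 3j. For this to be ≥ 2638 we need j ≤ 8, so at least 12 − 8 = 4 must reach 220.
Exactly 4 works: 4 values at 222 and 8 at 219 total 2640; lower one of the high values by 2 (still ≥ 220) to hit 2638.

4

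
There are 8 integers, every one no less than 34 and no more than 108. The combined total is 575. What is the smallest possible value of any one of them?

34

To make one integer as small as possible, make the other 7 as large as possible.
The other 7 can take up 7 × 108 = 756 ≥ 575 − 34, so one integer can sit at its floor of 34.
Achievable: one at 34 and the other 7 totalling 541, which fits since 7 × 34 ≤ 541 ≤ 7 × 108.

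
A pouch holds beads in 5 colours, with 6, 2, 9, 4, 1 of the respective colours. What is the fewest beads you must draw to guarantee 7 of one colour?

In the worst case you take as many as possible of each colour without reaching 7: 6 + 2 + 6 + 4 + 1 = 19.
The next one must give 7 of some colour, so 19 + 1 = 20.

20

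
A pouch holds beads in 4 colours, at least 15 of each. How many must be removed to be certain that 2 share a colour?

5

In the worst case you draw 1 of each of the 4 colours: 4 × 1 = 4.
One more forces 2 of some colour, so 4 + 1 = 5.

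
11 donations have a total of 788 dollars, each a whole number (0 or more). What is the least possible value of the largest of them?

If every one of the 11 were at most 71, the total would be at most 11 × 71 = 781 < 788.
Achievable: 7 of them at 72 and 4 at 71 total 788.

72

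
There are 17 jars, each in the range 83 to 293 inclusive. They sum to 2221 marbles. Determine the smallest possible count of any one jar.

83

To make one jar as small as possible, make the other 16 as large as possible.
The other 16 can take up 16 × 293 = 4688 ≥ 2221 − 83, so one jar can sit at its floor of 83.
Achievable: one at 83 and the other 16 totalling 2138, which fits since 16 × 83 ≤ 2138 ≤ 16 × 293.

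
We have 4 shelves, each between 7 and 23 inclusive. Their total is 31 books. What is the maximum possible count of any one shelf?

10

Maximizing one value means minimizing the remaining 3.
The other 3 contribute at least 3 × 7 = 21, leaving at most 31 − 21 = 10.
Since 10 ≤ 23, this is achievable: one at 10 and 3 at 7.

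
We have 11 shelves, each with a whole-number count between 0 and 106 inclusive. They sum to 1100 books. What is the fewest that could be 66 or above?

Suppose at most 11 − j of them reach 66; then j values are ≤ 65 and the rest ≤ 106.
The total is then ≤ 65·j + 106·(11 − j) = 1166 − 41j. For this to be ≥ 1100 we need j ≤ 1, so at least 11 − 1 = 10 must reach 66.
Exactly 10 works: 10 values at 106 and 1 at 65 total 1125; lower one of the high values by 25 (still ≥ 66) to hit 1100.

10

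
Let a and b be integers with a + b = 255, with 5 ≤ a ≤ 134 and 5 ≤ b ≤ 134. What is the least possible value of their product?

Since a + b is fixed, pushing one of them to its bound minimizes the product.
The extreme feasible split is a = 121, b = 134, giving ab = 16214.

16214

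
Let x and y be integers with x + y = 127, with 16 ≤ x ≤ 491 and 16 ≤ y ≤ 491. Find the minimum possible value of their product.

xy = x(127 − x) is concave in x, so over [16, 111] it is minimized at an endpoint.
The extreme feasible split is x = 16, y = 111, giving xy = 1776.

1776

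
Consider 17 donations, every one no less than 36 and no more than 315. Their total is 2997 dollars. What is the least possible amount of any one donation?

36

Minimizing one value means maximizing the remaining 16.
The other 16 can take up 16 × 315 = 5040 ≥ 2997 − 36, so one donation can sit at its floor of 36.
Achievable: one at 36 and the other 16 totalling 2961, which fits since 16 × 36 ≤ 2961 ≤ 16 × 315.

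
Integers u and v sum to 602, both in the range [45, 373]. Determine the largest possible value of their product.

uv = u(602 − u) is maximized when u is as near 602/2 as the bounds allow.
Taking u = 301 and v = 301 (both in [45, 373]) gives uv = 90601.

90601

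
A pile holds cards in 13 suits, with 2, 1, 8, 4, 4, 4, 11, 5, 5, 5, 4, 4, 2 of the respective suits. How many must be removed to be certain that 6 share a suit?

In the worst case you take as many as possible of each suit without reaching 6: 2 + 1 + 5 + 4 + 4 + 4 + 5 + 5 + 5 + 5 + 4 + 4 + 2 = 50.
The next one must give 6 of some suit, so 50 + 1 = 51.

51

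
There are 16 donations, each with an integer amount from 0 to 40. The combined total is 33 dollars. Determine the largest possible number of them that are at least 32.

1

With k values at 32 or above and the rest at least 0, the sum is at least 0 + 32k.
Since the sum is 33, we need 32k ≤ 33, i.e. k ≤ 1.
k = 1 is achieved by 1 value at 32 and 15 at 0, total 32; add 1 to one value (staying below 32) to reach 33.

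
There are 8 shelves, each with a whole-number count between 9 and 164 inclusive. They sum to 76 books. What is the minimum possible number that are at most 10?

If only k of them are at most 10, the other 8 − k are at least 11, so the total is at least (8 − k)·11 + k·9.
This is ≤ 76, so (8 − k)·11 + 9k ≤ 76, which gives k ≥ 6.
Exactly 6 works: 6 values at 9 and 2 at 11 total 76.

6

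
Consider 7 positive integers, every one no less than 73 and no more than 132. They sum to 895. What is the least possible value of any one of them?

103

To make one integer as small as possible, make the other 6 as large as possible.
The other 6 contribute at most 6 × 132 = 792, leaving at least 895 − 792 = 103.
Since 103 ≥ 73, this is achievable: one at 103 and 6 at 132.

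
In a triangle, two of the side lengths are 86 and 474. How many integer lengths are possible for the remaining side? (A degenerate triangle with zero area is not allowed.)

The triangle inequality gives |86 − 474| < c < 86 + 474, i.e. 388 < c < 560.
So c can be any integer from 389 to 559: 171 values.

171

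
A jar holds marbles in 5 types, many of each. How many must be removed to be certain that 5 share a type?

21

In the worst case you draw 4 of each of the 5 types: 5 × 4 = 20.
One more forces 5 of some type, so 20 + 1 = 21.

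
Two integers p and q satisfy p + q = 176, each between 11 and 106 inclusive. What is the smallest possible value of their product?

7420

For a fixed sum, pq is smallest when p and q are as far apart as possible.
The extreme feasible split is p = 70, q = 106, giving pq = 7420.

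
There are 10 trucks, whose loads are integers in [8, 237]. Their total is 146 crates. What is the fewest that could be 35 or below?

If only k of them are at most 35, the other 10 − k are at least 36, so the total is at least (10 − k)·36 + k·8.
This is ≤ 146, so (10 − k)·36 + 8k ≤ 146, which gives k ≥ 8.
Exactly 8 works: 8 values at 8 and 2 at 36 total 136; raise one of the low values by 10 (still ≤ 35) to hit 146.

8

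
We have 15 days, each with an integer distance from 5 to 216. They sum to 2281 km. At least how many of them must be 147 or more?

2

If only k of them are at least 147, the other 15 − k are at most 146, so the total is at most k·216 + (15 − k)·146.
This must reach 2281, so k·216 + (15 − k)·146 ≥ 2281, giving k ≥ 2.
Exactly 2 works: 2 values at 216 and 13 at 146 total 2330; lower one of the high values by 49 (still ≥ 147) to hit 2281.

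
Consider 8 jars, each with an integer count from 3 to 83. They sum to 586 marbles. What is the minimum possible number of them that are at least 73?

1

Suppose at most 8 − j of them reach 73; then j values are ≤ 72 and the rest ≤ 83.
The total is then ≤ 72·j + 83·(8 − j) = 664 − 11j. For this to be ≥ 586 we need j ≤ 7, so at least 8 − 7 = 1 must reach 73.
Exactly 1 works: 1 value at 83 and 7 at 72 total 587; lower one of the high values by 1 (still ≥ 73) to hit 586.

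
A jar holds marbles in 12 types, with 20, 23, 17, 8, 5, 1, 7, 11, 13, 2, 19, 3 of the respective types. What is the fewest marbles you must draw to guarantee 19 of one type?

122

In the worst case you take as many as possible of each type without reaching 19: 18 + 18 + 17 + 8 + 5 + 1 + 7 + 11 + 13 + 2 + 18 + 3 = 121.
The next one must give 19 of some type, so 121 + 1 = 122.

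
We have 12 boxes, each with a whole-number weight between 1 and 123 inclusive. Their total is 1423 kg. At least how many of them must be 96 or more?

If only k of them are at least 96, the other 12 − k are at most 95, so the total is at most k·123 + (12 − k)·95.
This must reach 1423, so k·123 + (12 − k)·95 ≥ 1423, giving k ≥ 11.
Exactly 11 works: 11 values at 123 and 1 at 95 total 1448; lower one of the high values by 25 (still ≥ 96) to hit 1423.

11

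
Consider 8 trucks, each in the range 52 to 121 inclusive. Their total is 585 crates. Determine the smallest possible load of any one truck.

Minimizing one value means maximizing the remaining 7.
The other 7 can take up 7 × 121 = 847 ≥ 585 − 52, so one truck can sit at its floor of 52.
Achievable: one at 52 and the other 7 totalling 533, which fits since 7 × 52 ≤ 533 ≤ 7 × 121.

52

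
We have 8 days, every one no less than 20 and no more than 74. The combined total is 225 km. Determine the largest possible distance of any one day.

Maximizing one value means minimizing the remaining 7.
The other 7 contribute at least 7 × 20 = 140, leaving at most 225 − 140 = 85.
But each day is capped at 74, so the maximum is 74.
Achievable: one at 74 and the other 7 totalling 151, which fits since 7 × 20 ≤ 151 ≤ 7 × 74.

74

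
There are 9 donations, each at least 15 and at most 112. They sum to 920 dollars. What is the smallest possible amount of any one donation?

24

To make one donation as small as possible, make the other 8 as large as possible.
The other 8 contribute at most 8 × 112 = 896, leaving at least 920 − 896 = 24.
Since 24 ≥ 15, this is achievable: one at 24 and 8 at 112.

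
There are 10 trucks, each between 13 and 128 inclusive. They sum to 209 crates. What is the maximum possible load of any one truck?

92

Maximizing one value means minimizing the remaining 9.
The other 9 contribute at least 9 × 13 = 117, leaving at most 209 − 117 = 92.
Since 92 ≤ 128, this is achievable: one at 92 and 9 at 13.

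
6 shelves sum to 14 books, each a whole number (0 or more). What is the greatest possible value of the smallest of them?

2

The 6 values sum to 14, so their minimum is at most ⌊14/6⌋ = 2.
Equality holds with 4 values of 2 and 2 values of 3.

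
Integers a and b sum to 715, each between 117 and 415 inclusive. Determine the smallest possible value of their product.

124500

Since a + b is fixed, pushing one of them to its bound minimizes the product.
The extreme feasible split is a = 300, b = 415, giving ab = 124500.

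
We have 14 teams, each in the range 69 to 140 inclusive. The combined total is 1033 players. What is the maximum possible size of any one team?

136

Maximizing one value means minimizing the remaining 13.
The other 13 contribute at least 13 × 69 = 897, leaving at most 1033 − 897 = 136.
Since 136 ≤ 140, this is achievable: one at 136 and 13 at 69.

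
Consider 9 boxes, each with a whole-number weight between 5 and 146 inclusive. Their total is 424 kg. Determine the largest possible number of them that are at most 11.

Suppose k of them are at most 11. Those contribute at most 11 each and the rest at most 146 each.
So the total is at most 11k + 146(9 − k) = 1314 − 135k. This must still be ≥ 424, so k ≤ 6.
k = 6 is achieved by 6 values at 11 and 3 at 146, total 504; lower one of the 146's by 80 (still > 11) to reach 424.

6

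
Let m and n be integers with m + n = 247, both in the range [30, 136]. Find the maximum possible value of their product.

15252

With m + n fixed, mn peaks when the two are closest together.
Taking m = 123 and n = 124 (both in [30, 136]) gives mn = 15252.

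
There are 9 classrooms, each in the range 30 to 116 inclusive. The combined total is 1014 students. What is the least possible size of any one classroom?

To make one classroom as small as possible, make the other 8 as large as possible.
The other 8 contribute at most 8 × 116 = 928, leaving at least 1014 − 928 = 86.
Since 86 ≥ 30, this is achievable: one at 86 and 8 at 116.

86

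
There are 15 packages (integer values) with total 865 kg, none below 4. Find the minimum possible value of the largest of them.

58

If every one of the 15 were at most 57, the total would be at most 15 × 57 = 855 < 865.
Achievable: 10 of them at 58 and 5 at 57 total 865.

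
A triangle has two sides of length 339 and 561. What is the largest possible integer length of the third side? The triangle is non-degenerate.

The third side must be less than 339 + 561 = 900.
The largest integer below 900 is 899.

899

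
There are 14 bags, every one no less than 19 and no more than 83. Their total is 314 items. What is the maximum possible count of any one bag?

67

To make one bag as large as possible, make the other 13 as small as possible.
The other 13 contribute at least 13 × 19 = 247, leaving at most 314 − 247 = 67.
Since 67 ≤ 83, this is achievable: one at 67 and 13 at 19.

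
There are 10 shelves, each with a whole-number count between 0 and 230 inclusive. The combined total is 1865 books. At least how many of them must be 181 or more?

2

If only k of them are at least 181, the other 10 − k are at most 180, so the total is at most k·230 + (10 − k)·180.
This must reach 1865, so k·230 + (10 − k)·180 ≥ 1865, giving k ≥ 2.
Exactly 2 works: 2 values at 230 and 8 at 180 total 1900; lower one of the high values by 35 (still ≥ 181) to hit 1865.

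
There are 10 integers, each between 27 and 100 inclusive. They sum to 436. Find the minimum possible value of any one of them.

Minimizing one value means maximizing the remaining 9.
The other 9 can take up 9 × 100 = 900 ≥ 436 − 27, so one integer can sit at its floor of 27.
Achievable: one at 27 and the other 9 totalling 409, which fits since 9 × 27 ≤ 409 ≤ 9 × 100.

27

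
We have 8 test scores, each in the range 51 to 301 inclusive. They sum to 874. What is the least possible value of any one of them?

51

Minimizing one value means maximizing the remaining 7.
The other 7 can take up 7 × 301 = 2107 ≥ 874 − 51, so one score can sit at its floor of 51.
Achievable: one at 51 and the other 7 totalling 823, which fits since 7 × 51 ≤ 823 ≤ 7 × 301.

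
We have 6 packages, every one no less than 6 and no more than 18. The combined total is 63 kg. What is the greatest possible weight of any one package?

Maximizing one value means minimizing the remaining 5.
The other 5 contribute at least 5 × 6 = 30, leaving at most 63 − 30 = 33.
But each package is capped at 18, so the maximum is 18.
Achievable: one at 18 and the other 5 totalling 45, which fits since 5 × 6 ≤ 45 ≤ 5 × 18.

18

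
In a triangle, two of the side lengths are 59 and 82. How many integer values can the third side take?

The triangle inequality gives |59 − 82| < c < 59 + 82, i.e. 23 < c < 141.
So c can be any integer from 24 to 140: 117 values.

117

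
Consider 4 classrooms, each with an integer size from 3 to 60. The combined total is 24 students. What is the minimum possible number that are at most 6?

1

If only k of them are at most 6, the other 4 − k are at least 7, so the total is at least (4 − k)·7 + k·3.
This is ≤ 24, so (4 − k)·7 + 3k ≤ 24, which gives k ≥ 1.
Exactly 1 works: 1 value at 3 and 3 at 7 total 24.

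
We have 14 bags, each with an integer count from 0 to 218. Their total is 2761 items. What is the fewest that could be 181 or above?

Each value short of 181 is at most 180, costing at least 218 − 180 = 38 against the maximum total of 3052.
We can afford to lose at most 3052 − 2761 = 291, so at most ⌊291/38⌋ = 7 fall short, and at least 7 are ≥ 181.
Exactly 7 works: 7 values at 218 and 7 at 180 total 2786; lower one of the high values by 25 (still ≥ 181) to hit 2761.

7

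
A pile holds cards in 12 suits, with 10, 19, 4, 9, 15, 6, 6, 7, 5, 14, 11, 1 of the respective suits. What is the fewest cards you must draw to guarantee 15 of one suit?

102

In the worst case you take as many as possible of each suit without reaching 15: 10 + 14 + 4 + 9 + 14 + 6 + 6 + 7 + 5 + 14 + 11 + 1 = 101.
The next one must give 15 of some suit, so 101 + 1 = 102.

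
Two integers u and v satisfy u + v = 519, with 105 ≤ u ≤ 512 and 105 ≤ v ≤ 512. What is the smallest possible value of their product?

For a fixed sum, uv is smallest when u and v are as far apart as possible.
At the endpoint u = 105, v = 519 − 105 = 414, so uv = 105 × 414 = 43470.

43470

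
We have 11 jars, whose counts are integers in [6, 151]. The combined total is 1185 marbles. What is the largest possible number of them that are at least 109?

If k of the values are ≥ 109, the total is ≥ 109k + 6(11 − k).
Setting 109k + 6(11 − k) ≤ 1185 gives 103k ≤ 1119, so k ≤ 10.
k = 10 is achieved by 10 values at 109 and 1 at 6, total 1096; add 89 to one value (staying below 109) to reach 1185.

10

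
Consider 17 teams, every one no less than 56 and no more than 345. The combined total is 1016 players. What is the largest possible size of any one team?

Maximizing one value means minimizing the remaining 16.
The other 16 contribute at least 16 × 56 = 896, leaving at most 1016 − 896 = 120.
Since 120 ≤ 345, this is achievable: one at 120 and 16 at 56.

120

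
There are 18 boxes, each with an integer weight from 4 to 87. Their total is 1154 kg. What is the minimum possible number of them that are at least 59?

If only k of them are at least 59, the other 18 − k are at most 58, so the total is at most k·87 + (18 − k)·58.
This must reach 1154, so k·87 + (18 − k)·58 ≥ 1154, giving k ≥ 4.
Exactly 4 works: 4 values at 87 and 14 at 58 total 1160; lower one of the high values by 6 (still ≥ 59) to hit 1154.

4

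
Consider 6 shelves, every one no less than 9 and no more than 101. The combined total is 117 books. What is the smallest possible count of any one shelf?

9

Minimizing one value means maximizing the remaining 5.
The other 5 can take up 5 × 101 = 505 ≥ 117 − 9, so one shelf can sit at its floor of 9.
Achievable: one at 9 and the other 5 totalling 108, which fits since 5 × 9 ≤ 108 ≤ 5 × 101.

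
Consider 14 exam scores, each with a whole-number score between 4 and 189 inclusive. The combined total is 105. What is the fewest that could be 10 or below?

7

Let j be the number exceeding 10. Then the total is ≥ 11·j + 4·(14 − j) = 56 + 7j.
So 7j ≤ 49 and j ≤ 7; hence at least 14 − 7 = 7 are ≤ 10.
Exactly 7 works: 7 values at 4 and 7 at 11 total 105.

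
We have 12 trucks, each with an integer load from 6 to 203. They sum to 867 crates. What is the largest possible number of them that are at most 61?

Each value at 61 or below falls at least 203 − 61 = 142 short of the ceiling 203.
The ceiling total is 12 × 203 = 2436, and we need 867, so at most ⌊(2436 − 867)/142⌋ = 11 can be that low.
k = 11 is achieved by 11 values at 61 and 1 at 203, total 874; lower one of the 203's by 7 (still > 61) to reach 867.

11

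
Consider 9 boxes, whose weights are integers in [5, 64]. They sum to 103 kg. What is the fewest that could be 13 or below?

If only k of them are at most 13, the other 9 − k are at least 14, so the total is at least (9 − k)·14 + k·5.
This is ≤ 103, so (9 − k)·14 + 5k ≤ 103, which gives k ≥ 3.
Exactly 3 works: 3 values at 5 and 6 at 14 total 99; raise one of the low values by 4 (still ≤ 13) to hit 103.

3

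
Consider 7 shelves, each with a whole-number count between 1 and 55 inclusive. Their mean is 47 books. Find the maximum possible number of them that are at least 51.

6

The total is 7 × 47 = 329.
Suppose k of them are at least 51. Those contribute at least 51 each and the other 7 − k at least 1 each.
So the total is at least 51k + 1(7 − k) = 7 + 50k. This must be ≤ 329, giving k ≤ 6.
k = 6 is achieved by 6 values at 51 and 1 at 1, total 307; add 22 to one value (staying below 51) to reach 329.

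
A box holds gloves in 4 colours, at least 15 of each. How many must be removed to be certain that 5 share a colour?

17

In the worst case you draw 4 of each of the 4 colours: 4 × 4 = 16.
One more forces 5 of some colour, so 16 + 1 = 17.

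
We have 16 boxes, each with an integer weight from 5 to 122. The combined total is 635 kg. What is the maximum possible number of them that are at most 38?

15

Suppose k of them are at most 38. Those contribute at most 38 each and the rest at most 122 each.
So the total is at most 38k + 122(16 − k) = 1952 − 84k. This must still be ≥ 635, so k ≤ 15.
k = 15 is achieved by 15 values at 38 and 1 at 122, total 692; lower one of the 122's by 57 (still > 38) to reach 635.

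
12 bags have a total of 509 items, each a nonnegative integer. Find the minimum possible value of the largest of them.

43

The 12 values sum to 509, so their maximum is at least ⌈509/12⌉ = 43.
Achievable: 5 of them at 43 and 7 at 42 total 509.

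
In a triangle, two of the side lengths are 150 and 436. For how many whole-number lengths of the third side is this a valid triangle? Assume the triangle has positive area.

The triangle inequality gives |150 − 436| < c < 150 + 436, i.e. 286 < c < 586.
So c can be any integer from 287 to 585: 299 values.

299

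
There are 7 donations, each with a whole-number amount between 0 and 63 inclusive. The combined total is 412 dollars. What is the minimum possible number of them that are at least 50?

If only k of them are at least 50, the other 7 − k are at most 49, so the total is at most k·63 + (7 − k)·49.
This must reach 412, so k·63 + (7 − k)·49 ≥ 412, giving k ≥ 5.
Exactly 5 works: 5 values at 63 and 2 at 49 total 413; lower one of the high values by 1 (still ≥ 50) to hit 412.

5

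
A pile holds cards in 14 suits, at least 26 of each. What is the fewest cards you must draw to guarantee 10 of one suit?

In the worst case you draw 9 of each of the 14 suits: 14 × 9 = 126.
One more forces 10 of some suit, so 126 + 1 = 127.

127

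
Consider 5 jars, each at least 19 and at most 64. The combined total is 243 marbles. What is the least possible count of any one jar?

To make one jar as small as possible, make the other 4 as large as possible.
The other 4 can take up 4 × 64 = 256 ≥ 243 − 19, so one jar can sit at its floor of 19.
Achievable: one at 19 and the other 4 totalling 224, which fits since 4 × 19 ≤ 224 ≤ 4 × 64.

19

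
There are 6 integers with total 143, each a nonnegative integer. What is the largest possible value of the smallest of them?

The average is 143/6 < 24, so some value is ≤ 23.
Achievable: 1 of them at 23 and 5 at 24 total 143.

23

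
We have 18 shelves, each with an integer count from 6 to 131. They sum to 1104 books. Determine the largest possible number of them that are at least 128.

8

Suppose k of them are at least 128. Those contribute at least 128 each and the other 18 − k at least 6 each.
So the total is at least 128k + 6(18 − k) = 108 + 122k. This must be ≤ 1104, giving k ≤ 8.
k = 8 is achieved by 8 values at 128 and 10 at 6, total 1084; add 20 to one value (staying below 128) to reach 1104.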